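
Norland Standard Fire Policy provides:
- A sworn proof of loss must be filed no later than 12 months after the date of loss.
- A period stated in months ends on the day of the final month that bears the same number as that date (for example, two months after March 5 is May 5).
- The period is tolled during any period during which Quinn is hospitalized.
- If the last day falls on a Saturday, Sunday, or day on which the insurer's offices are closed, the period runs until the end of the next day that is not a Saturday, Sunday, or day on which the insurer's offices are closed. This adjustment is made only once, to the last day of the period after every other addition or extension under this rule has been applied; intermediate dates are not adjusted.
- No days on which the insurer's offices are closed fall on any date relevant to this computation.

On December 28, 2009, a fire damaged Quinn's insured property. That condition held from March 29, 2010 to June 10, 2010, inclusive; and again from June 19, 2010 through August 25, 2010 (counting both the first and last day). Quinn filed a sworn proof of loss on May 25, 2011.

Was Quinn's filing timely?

No

12 months after December 28, 2009 is December 28, 2010.
From March 29, 2010 through June 10, 2010 inclusive is 74 days; tolling adds 74 days: December 28, 2010 + 74 days = March 12, 2011.
From June 19, 2010 through August 25, 2010 inclusive is 68 days; tolling adds 68 days: March 12, 2011 + 68 days = May 19, 2011.
May 19, 2011 is a Thursday and not a day on which the insurer's offices are closed, so no extension applies.
The deadline is May 19, 2011; the filing on May 25, 2011 is after that date.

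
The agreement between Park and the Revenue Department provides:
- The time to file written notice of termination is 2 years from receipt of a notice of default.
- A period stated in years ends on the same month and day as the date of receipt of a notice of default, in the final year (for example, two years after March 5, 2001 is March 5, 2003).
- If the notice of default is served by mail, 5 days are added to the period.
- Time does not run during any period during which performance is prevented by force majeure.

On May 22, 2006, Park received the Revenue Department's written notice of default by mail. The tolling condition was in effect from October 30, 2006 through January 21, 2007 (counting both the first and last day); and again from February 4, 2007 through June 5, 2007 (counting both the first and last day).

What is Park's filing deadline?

December 19, 2008

2 years after May 22, 2006 is May 22, 2008.
Service was by mail, adding 5 days: May 22, 2008 + 5 days = May 27, 2008.
From October 30, 2006 through January 21, 2007 inclusive is 84 days; tolling adds 84 days: May 27, 2008 + 84 days = August 19, 2008.
From February 4, 2007 through June 5, 2007 inclusive is 122 days; tolling adds 122 days: August 19, 2008 + 122 days = December 19, 2008.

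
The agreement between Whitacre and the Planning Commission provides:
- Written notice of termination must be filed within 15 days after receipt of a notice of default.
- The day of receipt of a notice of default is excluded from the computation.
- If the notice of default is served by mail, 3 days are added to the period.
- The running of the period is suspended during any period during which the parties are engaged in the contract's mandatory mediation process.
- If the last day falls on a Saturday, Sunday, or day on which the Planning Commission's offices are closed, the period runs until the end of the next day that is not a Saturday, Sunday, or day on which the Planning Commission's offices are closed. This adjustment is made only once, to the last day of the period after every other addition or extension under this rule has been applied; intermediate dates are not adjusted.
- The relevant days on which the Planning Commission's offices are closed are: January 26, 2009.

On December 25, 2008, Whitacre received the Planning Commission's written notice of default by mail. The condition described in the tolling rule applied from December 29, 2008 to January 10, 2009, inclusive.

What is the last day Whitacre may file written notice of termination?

15 days after December 25, 2008 is January 9, 2009.
Service was by mail, adding 3 days: January 9, 2009 + 3 days = January 12, 2009.
From December 29, 2008 through January 10, 2009 inclusive is 13 days; tolling adds 13 days: January 12, 2009 + 13 days = January 25, 2009.
January 25, 2009 is Sunday; January 26, 2009 is a listed holiday. The next qualifying day is January 27, 2009.

January 27, 2009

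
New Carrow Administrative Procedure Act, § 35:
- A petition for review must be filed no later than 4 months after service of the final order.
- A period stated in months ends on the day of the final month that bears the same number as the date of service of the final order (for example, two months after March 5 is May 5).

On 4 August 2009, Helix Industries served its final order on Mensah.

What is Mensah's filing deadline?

December 4, 2009

4 months after 4 August 2009 is December 4, 2009.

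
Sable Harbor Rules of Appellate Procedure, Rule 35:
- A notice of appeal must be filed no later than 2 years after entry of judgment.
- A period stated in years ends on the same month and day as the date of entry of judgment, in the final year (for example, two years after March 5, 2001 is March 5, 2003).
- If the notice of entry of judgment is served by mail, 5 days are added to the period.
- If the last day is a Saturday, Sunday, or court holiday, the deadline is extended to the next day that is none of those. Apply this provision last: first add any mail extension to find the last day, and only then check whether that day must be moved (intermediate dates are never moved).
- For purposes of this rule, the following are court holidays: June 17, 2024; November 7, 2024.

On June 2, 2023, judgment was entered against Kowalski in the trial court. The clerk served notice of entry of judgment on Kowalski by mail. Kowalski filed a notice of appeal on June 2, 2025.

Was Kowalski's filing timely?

Yes

2 years after June 2, 2023 is June 2, 2025.
Service was by mail, adding 5 days: June 2, 2025 + 5 days = June 7, 2025.
June 7, 2025 is Saturday; June 8, 2025 is Sunday. The next qualifying day is June 9, 2025.
The deadline is June 9, 2025; the filing on June 2, 2025 is on or before that date.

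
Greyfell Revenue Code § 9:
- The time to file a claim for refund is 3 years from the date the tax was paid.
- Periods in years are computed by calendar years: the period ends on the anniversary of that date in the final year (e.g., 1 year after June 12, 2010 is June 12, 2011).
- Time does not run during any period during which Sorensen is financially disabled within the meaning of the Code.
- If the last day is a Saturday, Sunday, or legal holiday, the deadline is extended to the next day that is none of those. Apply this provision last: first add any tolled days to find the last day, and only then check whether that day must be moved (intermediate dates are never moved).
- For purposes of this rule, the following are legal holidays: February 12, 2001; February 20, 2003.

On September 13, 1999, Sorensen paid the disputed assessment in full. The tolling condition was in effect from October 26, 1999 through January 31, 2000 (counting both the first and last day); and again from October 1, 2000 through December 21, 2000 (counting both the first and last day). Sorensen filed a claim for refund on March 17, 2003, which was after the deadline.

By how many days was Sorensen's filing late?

3 years after September 13, 1999 is September 13, 2002.
From October 26, 1999 through January 31, 2000 inclusive is 98 days; tolling adds 98 days: September 13, 2002 + 98 days = December 20, 2002.
From October 1, 2000 through December 21, 2000 inclusive is 82 days; tolling adds 82 days: December 20, 2002 + 82 days = March 12, 2003.
March 12, 2003 is a Wednesday and not a legal holiday, so no extension applies.
The deadline is March 12, 2003; from March 12, 2003 to March 17, 2003 is 5 days.

5 days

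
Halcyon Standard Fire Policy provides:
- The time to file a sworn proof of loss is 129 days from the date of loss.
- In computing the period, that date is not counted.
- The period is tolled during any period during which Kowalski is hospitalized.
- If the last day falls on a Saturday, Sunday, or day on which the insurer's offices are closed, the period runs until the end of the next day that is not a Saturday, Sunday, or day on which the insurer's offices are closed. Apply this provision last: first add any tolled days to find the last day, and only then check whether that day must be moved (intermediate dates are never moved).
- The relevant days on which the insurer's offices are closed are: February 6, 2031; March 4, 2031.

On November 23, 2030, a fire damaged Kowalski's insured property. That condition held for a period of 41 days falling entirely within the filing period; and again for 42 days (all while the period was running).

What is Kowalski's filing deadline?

June 23, 2031

129 days after November 23, 2030 is April 1, 2031.
Tolling adds 41 days: April 1, 2031 + 41 days = May 12, 2031.
Tolling adds 42 days: May 12, 2031 + 42 days = June 23, 2031.
June 23, 2031 is a Monday and not a day on which the insurer's offices are closed, so no extension applies.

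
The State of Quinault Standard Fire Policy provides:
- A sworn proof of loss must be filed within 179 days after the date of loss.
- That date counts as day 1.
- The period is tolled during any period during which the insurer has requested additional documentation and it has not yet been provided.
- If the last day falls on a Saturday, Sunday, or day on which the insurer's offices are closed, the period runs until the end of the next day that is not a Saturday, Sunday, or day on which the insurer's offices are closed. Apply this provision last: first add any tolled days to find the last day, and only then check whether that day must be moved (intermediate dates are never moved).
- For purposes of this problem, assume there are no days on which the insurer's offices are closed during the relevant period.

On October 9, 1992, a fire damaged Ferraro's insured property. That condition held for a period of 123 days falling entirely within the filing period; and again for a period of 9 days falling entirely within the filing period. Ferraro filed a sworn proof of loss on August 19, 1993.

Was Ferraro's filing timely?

No

Counting October 9, 1992 as day 1, day 179 is April 5, 1993.
Tolling adds 123 days: April 5, 1993 + 123 days = August 6, 1993.
Tolling adds 9 days: August 6, 1993 + 9 days = August 15, 1993.
August 15, 1993 is Sunday. The next qualifying day is August 16, 1993.
The deadline is August 16, 1993; the filing on August 19, 1993 is after that date.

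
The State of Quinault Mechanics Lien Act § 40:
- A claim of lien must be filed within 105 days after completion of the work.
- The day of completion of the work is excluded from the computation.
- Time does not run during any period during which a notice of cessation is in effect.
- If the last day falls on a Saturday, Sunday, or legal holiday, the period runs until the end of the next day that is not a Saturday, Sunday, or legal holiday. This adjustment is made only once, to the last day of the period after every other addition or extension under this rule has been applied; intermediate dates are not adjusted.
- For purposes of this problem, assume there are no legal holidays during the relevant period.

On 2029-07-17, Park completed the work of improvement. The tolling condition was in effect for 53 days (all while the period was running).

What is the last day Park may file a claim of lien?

December 24, 2029

105 days after 2029-07-17 is October 30, 2029.
Tolling adds 53 days: October 30, 2029 + 53 days = December 22, 2029.
December 22, 2029 is Saturday; December 23, 2029 is Sunday. The next qualifying day is December 24, 2029.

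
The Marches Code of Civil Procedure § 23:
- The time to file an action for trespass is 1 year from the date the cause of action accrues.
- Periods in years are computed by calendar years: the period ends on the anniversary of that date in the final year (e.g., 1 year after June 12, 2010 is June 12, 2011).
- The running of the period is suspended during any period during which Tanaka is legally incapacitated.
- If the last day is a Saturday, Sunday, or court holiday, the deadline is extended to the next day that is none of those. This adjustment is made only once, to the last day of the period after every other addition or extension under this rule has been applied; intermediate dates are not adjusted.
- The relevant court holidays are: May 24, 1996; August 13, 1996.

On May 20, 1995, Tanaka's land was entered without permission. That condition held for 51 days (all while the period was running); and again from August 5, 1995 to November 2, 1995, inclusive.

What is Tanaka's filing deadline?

October 8, 1996

1 year after May 20, 1995 is May 20, 1996.
Tolling adds 51 days: May 20, 1996 + 51 days = July 10, 1996.
From August 5, 1995 through November 2, 1995 inclusive is 90 days; tolling adds 90 days: July 10, 1996 + 90 days = October 8, 1996.
October 8, 1996 is a Tuesday and not a court holiday, so no extension applies.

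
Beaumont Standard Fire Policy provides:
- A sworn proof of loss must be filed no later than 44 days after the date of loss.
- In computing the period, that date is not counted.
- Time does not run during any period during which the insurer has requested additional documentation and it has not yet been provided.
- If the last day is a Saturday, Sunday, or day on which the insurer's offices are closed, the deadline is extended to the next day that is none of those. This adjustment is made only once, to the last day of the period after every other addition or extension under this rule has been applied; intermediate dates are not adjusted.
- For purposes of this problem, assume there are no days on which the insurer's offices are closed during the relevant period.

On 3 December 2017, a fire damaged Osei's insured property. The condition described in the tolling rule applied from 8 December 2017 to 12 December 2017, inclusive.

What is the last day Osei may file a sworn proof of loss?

January 22, 2018

44 days after 3 December 2017 is January 16, 2018.
From December 8, 2017 through December 12, 2017 inclusive is 5 days; tolling adds 5 days: January 16, 2018 + 5 days = January 21, 2018.
January 21, 2018 is Sunday. The next qualifying day is January 22, 2018.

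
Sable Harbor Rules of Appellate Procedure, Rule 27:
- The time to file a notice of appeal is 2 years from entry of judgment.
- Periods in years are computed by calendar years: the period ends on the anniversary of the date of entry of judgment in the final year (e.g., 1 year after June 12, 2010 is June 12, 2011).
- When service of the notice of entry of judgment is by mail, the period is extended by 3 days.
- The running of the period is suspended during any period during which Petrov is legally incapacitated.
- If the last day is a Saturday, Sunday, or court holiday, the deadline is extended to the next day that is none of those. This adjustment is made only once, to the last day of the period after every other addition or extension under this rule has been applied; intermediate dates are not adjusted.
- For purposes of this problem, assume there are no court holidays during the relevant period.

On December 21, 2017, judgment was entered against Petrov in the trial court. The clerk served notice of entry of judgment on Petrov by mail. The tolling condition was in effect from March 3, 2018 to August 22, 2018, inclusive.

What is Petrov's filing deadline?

2 years after December 21, 2017 is December 21, 2019.
Service was by mail, adding 3 days: December 21, 2019 + 3 days = December 24, 2019.
From March 3, 2018 through August 22, 2018 inclusive is 173 days; tolling adds 173 days: December 24, 2019 + 173 days = June 14, 2020.
June 14, 2020 is Sunday. The next qualifying day is June 15, 2020.

June 15, 2020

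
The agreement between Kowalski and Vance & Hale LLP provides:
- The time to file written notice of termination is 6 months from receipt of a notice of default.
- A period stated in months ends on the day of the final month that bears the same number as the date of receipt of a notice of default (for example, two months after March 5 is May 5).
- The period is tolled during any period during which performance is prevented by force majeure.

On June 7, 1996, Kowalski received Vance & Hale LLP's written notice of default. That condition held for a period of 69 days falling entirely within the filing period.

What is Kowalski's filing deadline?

6 months after June 7, 1996 is December 7, 1996.
Tolling adds 69 days: December 7, 1996 + 69 days = February 14, 1997.

February 14, 1997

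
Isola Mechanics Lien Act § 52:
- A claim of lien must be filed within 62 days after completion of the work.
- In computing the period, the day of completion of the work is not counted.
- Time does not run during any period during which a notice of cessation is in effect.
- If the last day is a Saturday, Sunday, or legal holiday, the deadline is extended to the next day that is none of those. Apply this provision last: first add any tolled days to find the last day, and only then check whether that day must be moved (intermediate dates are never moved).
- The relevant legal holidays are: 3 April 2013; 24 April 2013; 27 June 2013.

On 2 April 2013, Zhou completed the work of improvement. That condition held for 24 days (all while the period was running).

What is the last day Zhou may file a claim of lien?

62 days after 2 April 2013 is June 3, 2013.
Tolling adds 24 days: June 3, 2013 + 24 days = June 27, 2013.
June 27, 2013 is a listed holiday. The next qualifying day is June 28, 2013.

June 28, 2013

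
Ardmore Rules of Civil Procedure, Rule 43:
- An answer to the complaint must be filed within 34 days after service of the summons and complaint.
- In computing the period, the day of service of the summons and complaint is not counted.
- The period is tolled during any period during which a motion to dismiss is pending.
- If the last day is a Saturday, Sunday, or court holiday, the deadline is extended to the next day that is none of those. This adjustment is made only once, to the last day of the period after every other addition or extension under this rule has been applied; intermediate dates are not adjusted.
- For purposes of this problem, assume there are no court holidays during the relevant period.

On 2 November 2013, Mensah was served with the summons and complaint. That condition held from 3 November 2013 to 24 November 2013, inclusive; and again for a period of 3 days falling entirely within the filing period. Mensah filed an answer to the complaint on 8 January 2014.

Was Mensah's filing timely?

No

34 days after 2 November 2013 is December 6, 2013.
From November 3, 2013 through November 24, 2013 inclusive is 22 days; tolling adds 22 days: December 6, 2013 + 22 days = December 28, 2013.
Tolling adds 3 days: December 28, 2013 + 3 days = December 31, 2013.
December 31, 2013 is a Tuesday and not a court holiday, so no extension applies.
The deadline is December 31, 2013; the filing on January 8, 2014 is after that date.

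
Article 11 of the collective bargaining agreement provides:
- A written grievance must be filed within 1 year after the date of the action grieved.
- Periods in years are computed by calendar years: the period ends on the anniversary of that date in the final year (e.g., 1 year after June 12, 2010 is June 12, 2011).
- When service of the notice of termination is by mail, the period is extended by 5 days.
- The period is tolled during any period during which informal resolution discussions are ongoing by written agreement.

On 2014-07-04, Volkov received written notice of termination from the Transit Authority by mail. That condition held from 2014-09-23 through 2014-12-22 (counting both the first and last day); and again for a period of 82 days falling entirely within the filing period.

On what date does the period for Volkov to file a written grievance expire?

December 29, 2015

1 year after 2014-07-04 is July 4, 2015.
Service was by mail, adding 5 days: July 4, 2015 + 5 days = July 9, 2015.
From September 23, 2014 through December 22, 2014 inclusive is 91 days; tolling adds 91 days: July 9, 2015 + 91 days = October 8, 2015.
Tolling adds 82 days: October 8, 2015 + 82 days = December 29, 2015.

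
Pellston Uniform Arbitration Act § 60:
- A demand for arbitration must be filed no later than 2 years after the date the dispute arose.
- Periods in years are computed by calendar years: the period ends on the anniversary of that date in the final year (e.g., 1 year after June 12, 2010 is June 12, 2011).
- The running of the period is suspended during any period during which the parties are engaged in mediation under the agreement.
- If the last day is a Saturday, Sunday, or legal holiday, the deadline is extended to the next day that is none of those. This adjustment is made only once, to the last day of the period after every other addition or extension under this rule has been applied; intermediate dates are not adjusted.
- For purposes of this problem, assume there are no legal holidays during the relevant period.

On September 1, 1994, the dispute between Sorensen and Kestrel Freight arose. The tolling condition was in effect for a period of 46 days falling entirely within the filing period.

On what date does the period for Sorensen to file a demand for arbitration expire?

2 years after September 1, 1994 is September 1, 1996.
Tolling adds 46 days: September 1, 1996 + 46 days = October 17, 1996.
October 17, 1996 is a Thursday and not a legal holiday, so no extension applies.

October 17, 1996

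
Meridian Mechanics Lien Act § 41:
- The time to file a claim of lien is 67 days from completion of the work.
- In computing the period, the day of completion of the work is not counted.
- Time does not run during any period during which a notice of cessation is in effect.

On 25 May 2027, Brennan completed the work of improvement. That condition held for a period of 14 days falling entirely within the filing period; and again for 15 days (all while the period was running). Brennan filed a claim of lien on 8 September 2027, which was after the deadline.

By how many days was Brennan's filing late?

67 days after 25 May 2027 is July 31, 2027.
Tolling adds 14 days: July 31, 2027 + 14 days = August 14, 2027.
Tolling adds 15 days: August 14, 2027 + 15 days = August 29, 2027.
The deadline is August 29, 2027; from August 29, 2027 to September 8, 2027 is 10 days.

10 days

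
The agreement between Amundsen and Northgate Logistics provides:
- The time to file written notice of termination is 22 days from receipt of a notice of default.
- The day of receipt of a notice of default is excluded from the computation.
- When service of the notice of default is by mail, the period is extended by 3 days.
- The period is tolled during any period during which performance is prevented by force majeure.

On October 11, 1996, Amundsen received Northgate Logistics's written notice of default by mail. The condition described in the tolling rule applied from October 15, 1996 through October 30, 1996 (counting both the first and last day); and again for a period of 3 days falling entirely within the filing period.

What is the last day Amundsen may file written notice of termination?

22 days after October 11, 1996 is November 2, 1996.
Service was by mail, adding 3 days: November 2, 1996 + 3 days = November 5, 1996.
From October 15, 1996 through October 30, 1996 inclusive is 16 days; tolling adds 16 days: November 5, 1996 + 16 days = November 21, 1996.
Tolling adds 3 days: November 21, 1996 + 3 days = November 24, 1996.

November 24, 1996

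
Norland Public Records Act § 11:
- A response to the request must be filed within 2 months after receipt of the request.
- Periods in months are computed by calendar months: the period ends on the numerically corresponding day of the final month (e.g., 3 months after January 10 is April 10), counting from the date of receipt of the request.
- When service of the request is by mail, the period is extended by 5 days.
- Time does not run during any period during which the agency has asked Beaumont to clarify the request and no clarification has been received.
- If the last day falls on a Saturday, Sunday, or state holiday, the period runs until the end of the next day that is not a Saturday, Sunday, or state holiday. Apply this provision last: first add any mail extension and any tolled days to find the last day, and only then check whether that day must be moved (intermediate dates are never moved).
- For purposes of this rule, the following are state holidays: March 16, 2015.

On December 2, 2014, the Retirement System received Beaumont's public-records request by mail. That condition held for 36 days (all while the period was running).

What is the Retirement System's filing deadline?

March 17, 2015

2 months after December 2, 2014 is February 2, 2015.
Service was by mail, adding 5 days: February 2, 2015 + 5 days = February 7, 2015.
Tolling adds 36 days: February 7, 2015 + 36 days = March 15, 2015.
March 15, 2015 is Sunday; March 16, 2015 is a listed holiday. The next qualifying day is March 17, 2015.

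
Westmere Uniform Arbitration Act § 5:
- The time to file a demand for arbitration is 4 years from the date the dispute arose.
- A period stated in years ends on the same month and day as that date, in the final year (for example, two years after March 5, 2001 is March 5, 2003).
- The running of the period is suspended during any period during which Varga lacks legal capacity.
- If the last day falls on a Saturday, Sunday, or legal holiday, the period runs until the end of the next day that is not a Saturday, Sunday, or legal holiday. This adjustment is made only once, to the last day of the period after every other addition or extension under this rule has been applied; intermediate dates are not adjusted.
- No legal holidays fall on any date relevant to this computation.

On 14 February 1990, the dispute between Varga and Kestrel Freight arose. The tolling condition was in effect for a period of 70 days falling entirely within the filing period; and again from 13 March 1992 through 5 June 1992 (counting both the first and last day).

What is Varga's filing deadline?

4 years after 14 February 1990 is February 14, 1994.
Tolling adds 70 days: February 14, 1994 + 70 days = April 25, 1994.
From March 13, 1992 through June 5, 1992 inclusive is 85 days; tolling adds 85 days: April 25, 1994 + 85 days = July 19, 1994.
July 19, 1994 is a Tuesday and not a legal holiday, so no extension applies.

July 19, 1994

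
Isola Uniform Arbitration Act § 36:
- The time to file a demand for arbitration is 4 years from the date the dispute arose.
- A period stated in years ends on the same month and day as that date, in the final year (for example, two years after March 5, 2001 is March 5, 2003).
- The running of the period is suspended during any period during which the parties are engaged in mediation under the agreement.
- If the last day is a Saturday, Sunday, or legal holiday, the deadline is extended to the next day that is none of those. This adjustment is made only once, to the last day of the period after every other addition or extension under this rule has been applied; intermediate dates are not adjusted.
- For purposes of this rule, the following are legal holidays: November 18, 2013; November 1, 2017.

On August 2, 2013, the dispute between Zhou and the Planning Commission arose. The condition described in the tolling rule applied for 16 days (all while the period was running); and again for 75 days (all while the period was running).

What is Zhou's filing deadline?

November 2, 2017

4 years after August 2, 2013 is August 2, 2017.
Tolling adds 16 days: August 2, 2017 + 16 days = August 18, 2017.
Tolling adds 75 days: August 18, 2017 + 75 days = November 1, 2017.
November 1, 2017 is a listed holiday. The next qualifying day is November 2, 2017.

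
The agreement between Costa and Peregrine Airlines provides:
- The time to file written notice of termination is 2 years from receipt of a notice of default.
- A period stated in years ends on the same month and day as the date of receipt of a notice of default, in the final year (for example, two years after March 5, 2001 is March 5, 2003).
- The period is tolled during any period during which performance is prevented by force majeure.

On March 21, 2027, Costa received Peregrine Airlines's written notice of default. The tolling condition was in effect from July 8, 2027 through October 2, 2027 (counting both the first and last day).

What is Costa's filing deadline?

2 years after March 21, 2027 is March 21, 2029.
From July 8, 2027 through October 2, 2027 inclusive is 87 days; tolling adds 87 days: March 21, 2029 + 87 days = June 16, 2029.

June 16, 2029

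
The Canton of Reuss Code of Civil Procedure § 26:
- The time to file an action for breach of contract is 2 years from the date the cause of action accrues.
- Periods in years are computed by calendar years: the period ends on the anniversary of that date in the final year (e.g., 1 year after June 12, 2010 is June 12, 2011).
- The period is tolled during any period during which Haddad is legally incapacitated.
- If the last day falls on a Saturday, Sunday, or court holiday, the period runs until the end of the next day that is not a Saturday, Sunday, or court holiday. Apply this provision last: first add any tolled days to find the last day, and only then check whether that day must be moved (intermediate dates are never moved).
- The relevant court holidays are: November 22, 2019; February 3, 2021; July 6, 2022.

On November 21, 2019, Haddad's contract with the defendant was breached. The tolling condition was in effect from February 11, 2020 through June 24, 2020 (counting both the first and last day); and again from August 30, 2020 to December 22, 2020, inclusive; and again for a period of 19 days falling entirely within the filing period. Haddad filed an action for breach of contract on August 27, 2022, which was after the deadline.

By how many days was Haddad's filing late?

2 years after November 21, 2019 is November 21, 2021.
From February 11, 2020 through June 24, 2020 inclusive is 135 days; tolling adds 135 days: November 21, 2021 + 135 days = April 5, 2022.
From August 30, 2020 through December 22, 2020 inclusive is 115 days; tolling adds 115 days: April 5, 2022 + 115 days = July 29, 2022.
Tolling adds 19 days: July 29, 2022 + 19 days = August 17, 2022.
August 17, 2022 is a Wednesday and not a court holiday, so no extension applies.
The deadline is August 17, 2022; from August 17, 2022 to August 27, 2022 is 10 days.

10 days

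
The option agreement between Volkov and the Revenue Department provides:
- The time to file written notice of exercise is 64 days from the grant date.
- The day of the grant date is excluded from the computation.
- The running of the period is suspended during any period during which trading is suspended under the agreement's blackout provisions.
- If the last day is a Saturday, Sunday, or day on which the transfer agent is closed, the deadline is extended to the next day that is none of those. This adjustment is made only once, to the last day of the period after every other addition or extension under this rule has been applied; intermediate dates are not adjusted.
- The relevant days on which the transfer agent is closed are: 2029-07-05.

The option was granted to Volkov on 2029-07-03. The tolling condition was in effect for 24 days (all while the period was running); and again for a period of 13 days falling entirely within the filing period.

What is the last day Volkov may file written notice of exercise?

64 days after 2029-07-03 is September 5, 2029.
Tolling adds 24 days: September 5, 2029 + 24 days = September 29, 2029.
Tolling adds 13 days: September 29, 2029 + 13 days = October 12, 2029.
October 12, 2029 is a Friday and not a day on which the transfer agent is closed, so no extension applies.

October 12, 2029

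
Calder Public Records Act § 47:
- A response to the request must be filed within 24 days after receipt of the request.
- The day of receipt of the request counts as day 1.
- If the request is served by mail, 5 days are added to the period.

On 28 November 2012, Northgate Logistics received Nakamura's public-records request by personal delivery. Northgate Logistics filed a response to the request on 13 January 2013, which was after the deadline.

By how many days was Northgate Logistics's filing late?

Counting 28 November 2012 as day 1, day 24 is December 21, 2012.
Service was not by mail, so no mail extension applies.
The deadline is December 21, 2012; from December 21, 2012 to January 13, 2013 is 23 days.

23 days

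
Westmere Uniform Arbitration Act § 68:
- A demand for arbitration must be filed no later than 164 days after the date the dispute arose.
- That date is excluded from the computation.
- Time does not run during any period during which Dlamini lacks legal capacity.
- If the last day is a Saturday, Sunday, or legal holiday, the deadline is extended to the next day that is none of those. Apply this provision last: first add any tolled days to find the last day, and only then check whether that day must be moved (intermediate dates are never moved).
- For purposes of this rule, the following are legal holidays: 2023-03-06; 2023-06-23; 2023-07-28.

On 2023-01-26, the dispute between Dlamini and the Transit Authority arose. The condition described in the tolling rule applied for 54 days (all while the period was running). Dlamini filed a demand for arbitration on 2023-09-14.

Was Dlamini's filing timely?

164 days after 2023-01-26 is July 9, 2023.
Tolling adds 54 days: July 9, 2023 + 54 days = September 1, 2023.
September 1, 2023 is a Friday and not a legal holiday, so no extension applies.
The deadline is September 1, 2023; the filing on September 14, 2023 is after that date.

No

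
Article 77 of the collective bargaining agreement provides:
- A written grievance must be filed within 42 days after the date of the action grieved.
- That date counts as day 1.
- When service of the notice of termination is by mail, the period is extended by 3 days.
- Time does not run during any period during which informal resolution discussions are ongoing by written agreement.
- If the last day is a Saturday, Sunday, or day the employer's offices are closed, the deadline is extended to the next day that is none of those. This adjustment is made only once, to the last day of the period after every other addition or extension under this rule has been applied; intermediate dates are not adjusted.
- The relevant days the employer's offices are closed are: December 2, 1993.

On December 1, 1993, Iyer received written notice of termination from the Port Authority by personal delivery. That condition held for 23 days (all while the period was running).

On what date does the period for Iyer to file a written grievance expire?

February 3, 1994

Counting December 1, 1993 as day 1, day 42 is January 11, 1994.
Service was not by mail, so no mail extension applies.
Tolling adds 23 days: January 11, 1994 + 23 days = February 3, 1994.
February 3, 1994 is a Thursday and not a day the employer's offices are closed, so no extension applies.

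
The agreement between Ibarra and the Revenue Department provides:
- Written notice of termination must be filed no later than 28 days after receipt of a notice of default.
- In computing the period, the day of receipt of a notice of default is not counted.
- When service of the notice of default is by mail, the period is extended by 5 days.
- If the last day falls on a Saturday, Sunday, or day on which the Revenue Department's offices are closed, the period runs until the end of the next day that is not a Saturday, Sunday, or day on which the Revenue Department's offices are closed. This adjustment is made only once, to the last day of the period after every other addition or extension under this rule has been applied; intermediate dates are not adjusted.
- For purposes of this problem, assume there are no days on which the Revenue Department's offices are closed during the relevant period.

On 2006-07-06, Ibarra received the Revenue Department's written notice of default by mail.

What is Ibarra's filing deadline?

28 days after 2006-07-06 is August 3, 2006.
Service was by mail, adding 5 days: August 3, 2006 + 5 days = August 8, 2006.
August 8, 2006 is a Tuesday and not a day on which the Revenue Department's offices are closed, so no extension applies.

August 8, 2006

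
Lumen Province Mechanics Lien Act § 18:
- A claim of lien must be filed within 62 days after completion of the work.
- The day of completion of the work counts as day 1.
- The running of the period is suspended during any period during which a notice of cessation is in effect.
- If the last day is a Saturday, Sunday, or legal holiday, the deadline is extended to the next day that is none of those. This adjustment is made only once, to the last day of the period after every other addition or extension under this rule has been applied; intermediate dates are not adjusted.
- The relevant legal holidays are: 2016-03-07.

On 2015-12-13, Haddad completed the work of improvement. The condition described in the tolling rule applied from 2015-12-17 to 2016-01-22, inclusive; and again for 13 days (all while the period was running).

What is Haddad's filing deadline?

Counting 2015-12-13 as day 1, day 62 is February 12, 2016.
From December 17, 2015 through January 22, 2016 inclusive is 37 days; tolling adds 37 days: February 12, 2016 + 37 days = March 20, 2016.
Tolling adds 13 days: March 20, 2016 + 13 days = April 2, 2016.
April 2, 2016 is Saturday; April 3, 2016 is Sunday. The next qualifying day is April 4, 2016.

April 4, 2016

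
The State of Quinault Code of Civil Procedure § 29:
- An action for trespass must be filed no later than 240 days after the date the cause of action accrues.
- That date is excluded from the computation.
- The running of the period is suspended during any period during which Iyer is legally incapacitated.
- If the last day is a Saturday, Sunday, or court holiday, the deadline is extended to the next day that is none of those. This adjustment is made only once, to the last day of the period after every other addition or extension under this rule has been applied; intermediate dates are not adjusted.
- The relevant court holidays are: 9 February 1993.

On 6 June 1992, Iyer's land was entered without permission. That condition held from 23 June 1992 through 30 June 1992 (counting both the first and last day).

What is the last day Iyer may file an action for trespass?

240 days after 6 June 1992 is February 1, 1993.
From June 23, 1992 through June 30, 1992 inclusive is 8 days; tolling adds 8 days: February 1, 1993 + 8 days = February 9, 1993.
February 9, 1993 is a listed holiday. The next qualifying day is February 10, 1993.

February 10, 1993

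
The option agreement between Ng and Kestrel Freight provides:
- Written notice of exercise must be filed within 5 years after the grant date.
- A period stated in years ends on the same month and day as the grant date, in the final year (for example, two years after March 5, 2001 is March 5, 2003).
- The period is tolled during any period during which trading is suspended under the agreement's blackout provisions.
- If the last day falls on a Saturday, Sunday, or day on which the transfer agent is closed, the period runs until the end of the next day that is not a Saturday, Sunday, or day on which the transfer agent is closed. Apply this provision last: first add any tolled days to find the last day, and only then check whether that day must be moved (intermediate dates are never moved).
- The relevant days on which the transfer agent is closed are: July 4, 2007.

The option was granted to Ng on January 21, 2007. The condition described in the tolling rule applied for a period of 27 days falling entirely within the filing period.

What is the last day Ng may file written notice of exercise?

5 years after January 21, 2007 is January 21, 2012.
Tolling adds 27 days: January 21, 2012 + 27 days = February 17, 2012.
February 17, 2012 is a Friday and not a day on which the transfer agent is closed, so no extension applies.

February 17, 2012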